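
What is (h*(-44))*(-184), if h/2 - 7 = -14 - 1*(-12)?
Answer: 80960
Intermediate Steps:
h = 10 (h = 14 + 2*(-14 - 1*(-12)) = 14 + 2*(-14 + 12) = 14 + 2*(-2) = 14 - 4 = 10)
(h*(-44))*(-184) = (10*(-44))*(-184) = -440*(-184) = 80960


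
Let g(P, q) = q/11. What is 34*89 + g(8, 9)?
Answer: 33295/11 ≈ 3026.8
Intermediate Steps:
g(P, q) = q/11 (g(P, q) = q*(1/11) = q/11)
34*89 + g(8, 9) = 34*89 + (1/11)*9 = 3026 + 9/11 = 33295/11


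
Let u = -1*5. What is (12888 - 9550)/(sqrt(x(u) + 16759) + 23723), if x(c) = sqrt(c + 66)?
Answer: 3338/(23723 + sqrt(16759 + sqrt(61))) ≈ 0.13994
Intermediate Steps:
u = -5
x(c) = sqrt(66 + c)
(12888 - 9550)/(sqrt(x(u) + 16759) + 23723) = (12888 - 9550)/(sqrt(sqrt(66 - 5) + 16759) + 23723) = 3338/(sqrt(sqrt(61) + 16759) + 23723) = 3338/(sqrt(16759 + sqrt(61)) + 23723) = 3338/(23723 + sqrt(16759 + sqrt(61)))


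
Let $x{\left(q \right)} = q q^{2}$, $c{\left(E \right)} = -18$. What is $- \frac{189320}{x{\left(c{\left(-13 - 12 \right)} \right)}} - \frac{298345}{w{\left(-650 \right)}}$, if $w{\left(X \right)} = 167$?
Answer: $- \frac{213541450}{121743} \approx -1754.0$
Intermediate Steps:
$x{\left(q \right)} = q^{3}$
$- \frac{189320}{x{\left(c{\left(-13 - 12 \right)} \right)}} - \frac{298345}{w{\left(-650 \right)}} = - \frac{189320}{\left(-18\right)^{3}} - \frac{298345}{167} = - \frac{189320}{-5832} - \frac{298345}{167} = \left(-189320\right) \left(- \frac{1}{5832}\right) - \frac{298345}{167} = \frac{23665}{729} - \frac{298345}{167} = - \frac{213541450}{121743}$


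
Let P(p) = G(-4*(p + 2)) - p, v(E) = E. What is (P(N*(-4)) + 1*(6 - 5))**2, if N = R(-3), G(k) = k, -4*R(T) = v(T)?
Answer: 64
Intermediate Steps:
R(T) = -T/4
N = 3/4 (N = -1/4*(-3) = 3/4 ≈ 0.75000)
P(p) = -8 - 5*p (P(p) = -4*(p + 2) - p = -4*(2 + p) - p = (-8 - 4*p) - p = -8 - 5*p)
(P(N*(-4)) + 1*(6 - 5))**2 = ((-8 - 15*(-4)/4) + 1*(6 - 5))**2 = ((-8 - 5*(-3)) + 1*1)**2 = ((-8 + 15) + 1)**2 = (7 + 1)**2 = 8**2 = 64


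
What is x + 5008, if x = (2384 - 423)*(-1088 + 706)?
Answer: -744094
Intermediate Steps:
x = -749102 (x = 1961*(-382) = -749102)
x + 5008 = -749102 + 5008 = -744094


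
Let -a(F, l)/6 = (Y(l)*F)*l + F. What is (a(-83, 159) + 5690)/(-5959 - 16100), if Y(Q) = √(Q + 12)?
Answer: -6188/22059 - 8798*√19/817 ≈ -47.220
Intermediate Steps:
Y(Q) = √(12 + Q)
a(F, l) = -6*F - 6*F*l*√(12 + l) (a(F, l) = -6*((√(12 + l)*F)*l + F) = -6*((F*√(12 + l))*l + F) = -6*(F*l*√(12 + l) + F) = -6*(F + F*l*√(12 + l)) = -6*F - 6*F*l*√(12 + l))
(a(-83, 159) + 5690)/(-5959 - 16100) = (-6*(-83)*(1 + 159*√(12 + 159)) + 5690)/(-5959 - 16100) = (-6*(-83)*(1 + 159*√171) + 5690)/(-22059) = (-6*(-83)*(1 + 159*(3*√19)) + 5690)*(-1/22059) = (-6*(-83)*(1 + 477*√19) + 5690)*(-1/22059) = ((498 + 237546*√19) + 5690)*(-1/22059) = (6188 + 237546*√19)*(-1/22059) = -6188/22059 - 8798*√19/817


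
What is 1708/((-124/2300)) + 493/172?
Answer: -168905917/5332 ≈ -31678.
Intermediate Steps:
1708/((-124/2300)) + 493/172 = 1708/((-124*1/2300)) + 493*(1/172) = 1708/(-31/575) + 493/172 = 1708*(-575/31) + 493/172 = -982100/31 + 493/172 = -168905917/5332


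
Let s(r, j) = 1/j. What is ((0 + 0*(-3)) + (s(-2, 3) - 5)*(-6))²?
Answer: 784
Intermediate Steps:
((0 + 0*(-3)) + (s(-2, 3) - 5)*(-6))² = ((0 + 0*(-3)) + (1/3 - 5)*(-6))² = ((0 + 0) + (⅓ - 5)*(-6))² = (0 - 14/3*(-6))² = (0 + 28)² = 28² = 784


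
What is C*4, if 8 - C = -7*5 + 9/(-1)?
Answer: 208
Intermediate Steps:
C = 52 (C = 8 - (-7*5 + 9/(-1)) = 8 - (-35 + 9*(-1)) = 8 - (-35 - 9) = 8 - 1*(-44) = 8 + 44 = 52)
C*4 = 52*4 = 208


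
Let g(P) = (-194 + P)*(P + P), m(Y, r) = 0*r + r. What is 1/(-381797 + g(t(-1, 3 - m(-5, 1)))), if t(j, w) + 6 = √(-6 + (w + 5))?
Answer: -1/379807 ≈ -2.6329e-6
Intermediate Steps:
m(Y, r) = r (m(Y, r) = 0 + r = r)
t(j, w) = -6 + √(-1 + w) (t(j, w) = -6 + √(-6 + (w + 5)) = -6 + √(-6 + (5 + w)) = -6 + √(-1 + w))
g(P) = 2*P*(-194 + P) (g(P) = (-194 + P)*(2*P) = 2*P*(-194 + P))
1/(-381797 + g(t(-1, 3 - m(-5, 1)))) = 1/(-381797 + 2*(-6 + √(-1 + (3 - 1*1)))*(-194 + (-6 + √(-1 + (3 - 1*1))))) = 1/(-381797 + 2*(-6 + √(-1 + (3 - 1)))*(-194 + (-6 + √(-1 + (3 - 1))))) = 1/(-381797 + 2*(-6 + √(-1 + 2))*(-194 + (-6 + √(-1 + 2)))) = 1/(-381797 + 2*(-6 + √1)*(-194 + (-6 + √1))) = 1/(-381797 + 2*(-6 + 1)*(-194 + (-6 + 1))) = 1/(-381797 + 2*(-5)*(-194 - 5)) = 1/(-381797 + 2*(-5)*(-199)) = 1/(-381797 + 1990) = 1/(-379807) = -1/379807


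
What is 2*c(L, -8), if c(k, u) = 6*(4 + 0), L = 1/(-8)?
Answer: 48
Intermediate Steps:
L = -⅛ ≈ -0.12500
c(k, u) = 24 (c(k, u) = 6*4 = 24)
2*c(L, -8) = 2*24 = 48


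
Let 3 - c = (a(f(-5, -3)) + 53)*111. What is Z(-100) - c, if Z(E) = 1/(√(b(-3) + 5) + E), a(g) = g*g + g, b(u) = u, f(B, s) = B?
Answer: 40491850/4999 - √2/9998 ≈ 8100.0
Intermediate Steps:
a(g) = g + g² (a(g) = g² + g = g + g²)
Z(E) = 1/(E + √2) (Z(E) = 1/(√(-3 + 5) + E) = 1/(√2 + E) = 1/(E + √2))
c = -8100 (c = 3 - (-5*(1 - 5) + 53)*111 = 3 - (-5*(-4) + 53)*111 = 3 - (20 + 53)*111 = 3 - 73*111 = 3 - 1*8103 = 3 - 8103 = -8100)
Z(-100) - c = 1/(-100 + √2) - 1*(-8100) = 1/(-100 + √2) + 8100 = 8100 + 1/(-100 + √2)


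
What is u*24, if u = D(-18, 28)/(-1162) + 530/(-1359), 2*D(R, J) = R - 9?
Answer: -2390054/263193 ≈ -9.0810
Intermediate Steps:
D(R, J) = -9/2 + R/2 (D(R, J) = (R - 9)/2 = (-9 + R)/2 = -9/2 + R/2)
u = -1195027/3158316 (u = (-9/2 + (1/2)*(-18))/(-1162) + 530/(-1359) = (-9/2 - 9)*(-1/1162) + 530*(-1/1359) = -27/2*(-1/1162) - 530/1359 = 27/2324 - 530/1359 = -1195027/3158316 ≈ -0.37837)
u*24 = -1195027/3158316*24 = -2390054/263193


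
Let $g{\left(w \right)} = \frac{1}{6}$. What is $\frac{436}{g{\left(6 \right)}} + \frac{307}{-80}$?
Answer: $\frac{208973}{80} \approx 2612.2$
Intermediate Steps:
$g{\left(w \right)} = \frac{1}{6}$
$\frac{436}{g{\left(6 \right)}} + \frac{307}{-80} = 436 \frac{1}{\frac{1}{6}} + \frac{307}{-80} = 436 \cdot 6 + 307 \left(- \frac{1}{80}\right) = 2616 - \frac{307}{80} = \frac{208973}{80}$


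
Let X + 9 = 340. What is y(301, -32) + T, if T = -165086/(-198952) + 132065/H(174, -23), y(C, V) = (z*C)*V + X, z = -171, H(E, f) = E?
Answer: 14263880122247/8654412 ≈ 1.6482e+6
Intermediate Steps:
X = 331 (X = -9 + 340 = 331)
y(C, V) = 331 - 171*C*V (y(C, V) = (-171*C)*V + 331 = -171*C*V + 331 = 331 - 171*C*V)
T = 6575830211/8654412 (T = -165086/(-198952) + 132065/174 = -165086*(-1/198952) + 132065*(1/174) = 82543/99476 + 132065/174 = 6575830211/8654412 ≈ 759.82)
y(301, -32) + T = (331 - 171*301*(-32)) + 6575830211/8654412 = (331 + 1647072) + 6575830211/8654412 = 1647403 + 6575830211/8654412 = 14263880122247/8654412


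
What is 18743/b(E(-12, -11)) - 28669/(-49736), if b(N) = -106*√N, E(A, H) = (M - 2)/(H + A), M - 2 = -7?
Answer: 28669/49736 - 18743*√161/742 ≈ -319.94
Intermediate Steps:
M = -5 (M = 2 - 7 = -5)
E(A, H) = -7/(A + H) (E(A, H) = (-5 - 2)/(H + A) = -7/(A + H))
18743/b(E(-12, -11)) - 28669/(-49736) = 18743/((-106*√7*√(-1/(-12 - 11)))) - 28669/(-49736) = 18743/((-106*√7*√(-1/(-23)))) - 28669*(-1/49736) = 18743/((-106*√161/23)) + 28669/49736 = 18743*(-√161/742) + 28669/49736 = -18743*√161/742 + 28669/49736 = 28669/49736 - 18743*√161/742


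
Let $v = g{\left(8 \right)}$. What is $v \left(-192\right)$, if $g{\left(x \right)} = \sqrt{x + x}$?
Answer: $-768$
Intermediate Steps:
$g{\left(x \right)} = \sqrt{2} \sqrt{x}$ ($g{\left(x \right)} = \sqrt{2 x} = \sqrt{2} \sqrt{x}$)
$v = 4$ ($v = \sqrt{2} \sqrt{8} = \sqrt{2} \cdot 2 \sqrt{2} = 4$)
$v \left(-192\right) = 4 \left(-192\right) = -768$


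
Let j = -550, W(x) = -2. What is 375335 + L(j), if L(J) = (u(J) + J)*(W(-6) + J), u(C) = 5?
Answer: 676175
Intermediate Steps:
L(J) = (-2 + J)*(5 + J) (L(J) = (5 + J)*(-2 + J) = (-2 + J)*(5 + J))
375335 + L(j) = 375335 + (-10 + (-550)² + 3*(-550)) = 375335 + (-10 + 302500 - 1650) = 375335 + 300840 = 676175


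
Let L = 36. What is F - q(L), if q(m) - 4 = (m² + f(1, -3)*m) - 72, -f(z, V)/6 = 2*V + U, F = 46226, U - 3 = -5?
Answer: 43270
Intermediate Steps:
U = -2 (U = 3 - 5 = -2)
f(z, V) = 12 - 12*V (f(z, V) = -6*(2*V - 2) = -6*(-2 + 2*V) = 12 - 12*V)
q(m) = -68 + m² + 48*m (q(m) = 4 + ((m² + (12 - 12*(-3))*m) - 72) = 4 + ((m² + (12 + 36)*m) - 72) = 4 + ((m² + 48*m) - 72) = 4 + (-72 + m² + 48*m) = -68 + m² + 48*m)
F - q(L) = 46226 - (-68 + 36² + 48*36) = 46226 - (-68 + 1296 + 1728) = 46226 - 1*2956 = 46226 - 2956 = 43270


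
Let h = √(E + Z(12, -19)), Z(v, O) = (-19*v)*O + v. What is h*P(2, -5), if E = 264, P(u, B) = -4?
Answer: -192*√2 ≈ -271.53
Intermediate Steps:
Z(v, O) = v - 19*O*v (Z(v, O) = -19*O*v + v = v - 19*O*v)
h = 48*√2 (h = √(264 + 12*(1 - 19*(-19))) = √(264 + 12*(1 + 361)) = √(264 + 12*362) = √(264 + 4344) = √4608 = 48*√2 ≈ 67.882)
h*P(2, -5) = (48*√2)*(-4) = -192*√2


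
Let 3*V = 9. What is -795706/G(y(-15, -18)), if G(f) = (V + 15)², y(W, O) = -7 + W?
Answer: -397853/162 ≈ -2455.9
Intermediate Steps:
V = 3 (V = (⅓)*9 = 3)
G(f) = 324 (G(f) = (3 + 15)² = 18² = 324)
-795706/G(y(-15, -18)) = -795706/324 = -795706*1/324 = -397853/162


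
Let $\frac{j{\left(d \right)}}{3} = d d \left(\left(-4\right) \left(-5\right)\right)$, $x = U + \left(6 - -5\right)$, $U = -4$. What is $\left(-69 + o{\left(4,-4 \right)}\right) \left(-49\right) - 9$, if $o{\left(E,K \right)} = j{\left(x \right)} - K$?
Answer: $-140884$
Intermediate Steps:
$x = 7$ ($x = -4 + \left(6 - -5\right) = -4 + \left(6 + 5\right) = -4 + 11 = 7$)
$j{\left(d \right)} = 60 d^{2}$ ($j{\left(d \right)} = 3 d d \left(\left(-4\right) \left(-5\right)\right) = 3 d^{2} \cdot 20 = 3 \cdot 20 d^{2} = 60 d^{2}$)
$o{\left(E,K \right)} = 2940 - K$ ($o{\left(E,K \right)} = 60 \cdot 7^{2} - K = 60 \cdot 49 - K = 2940 - K$)
$\left(-69 + o{\left(4,-4 \right)}\right) \left(-49\right) - 9 = \left(-69 + \left(2940 - -4\right)\right) \left(-49\right) - 9 = \left(-69 + \left(2940 + 4\right)\right) \left(-49\right) - 9 = \left(-69 + 2944\right) \left(-49\right) - 9 = 2875 \left(-49\right) - 9 = -140875 - 9 = -140884$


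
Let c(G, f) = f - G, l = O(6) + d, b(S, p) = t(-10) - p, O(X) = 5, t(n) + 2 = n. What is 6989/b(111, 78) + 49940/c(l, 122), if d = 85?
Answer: 533869/360 ≈ 1483.0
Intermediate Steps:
t(n) = -2 + n
b(S, p) = -12 - p (b(S, p) = (-2 - 10) - p = -12 - p)
l = 90 (l = 5 + 85 = 90)
6989/b(111, 78) + 49940/c(l, 122) = 6989/(-12 - 1*78) + 49940/(122 - 1*90) = 6989/(-12 - 78) + 49940/(122 - 90) = 6989/(-90) + 49940/32 = 6989*(-1/90) + 49940*(1/32) = -6989/90 + 12485/8 = 533869/360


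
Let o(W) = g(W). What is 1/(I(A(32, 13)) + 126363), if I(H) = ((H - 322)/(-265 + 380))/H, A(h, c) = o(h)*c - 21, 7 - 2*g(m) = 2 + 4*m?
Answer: 37743/4769319166 ≈ 7.9137e-6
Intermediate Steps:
g(m) = 5/2 - 2*m (g(m) = 7/2 - (2 + 4*m)/2 = 7/2 + (-1 - 2*m) = 5/2 - 2*m)
o(W) = 5/2 - 2*W
A(h, c) = -21 + c*(5/2 - 2*h) (A(h, c) = (5/2 - 2*h)*c - 21 = c*(5/2 - 2*h) - 21 = -21 + c*(5/2 - 2*h))
I(H) = (-14/5 + H/115)/H (I(H) = ((-322 + H)/115)/H = ((-322 + H)*(1/115))/H = (-14/5 + H/115)/H)
1/(I(A(32, 13)) + 126363) = 1/((-322 + (-21 - ½*13*(-5 + 4*32)))/(115*(-21 - ½*13*(-5 + 4*32))) + 126363) = 1/((-322 + (-21 - ½*13*(-5 + 128)))/(115*(-21 - ½*13*(-5 + 128))) + 126363) = 1/((-322 + (-21 - ½*13*123))/(115*(-21 - ½*13*123)) + 126363) = 1/((-322 + (-21 - 1599/2))/(115*(-21 - 1599/2)) + 126363) = 1/((-322 - 1641/2)/(115*(-1641/2)) + 126363) = 1/((1/115)*(-2/1641)*(-2285/2) + 126363) = 1/(457/37743 + 126363) = 1/(4769319166/37743) = 37743/4769319166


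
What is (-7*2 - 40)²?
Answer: 2916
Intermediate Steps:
(-7*2 - 40)² = (-14 - 40)² = (-54)² = 2916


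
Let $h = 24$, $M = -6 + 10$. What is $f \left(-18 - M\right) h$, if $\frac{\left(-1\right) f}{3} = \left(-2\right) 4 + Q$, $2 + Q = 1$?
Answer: $-14256$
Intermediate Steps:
$M = 4$
$Q = -1$ ($Q = -2 + 1 = -1$)
$f = 27$ ($f = - 3 \left(\left(-2\right) 4 - 1\right) = - 3 \left(-8 - 1\right) = \left(-3\right) \left(-9\right) = 27$)
$f \left(-18 - M\right) h = 27 \left(-18 - 4\right) 24 = 27 \left(-22\right) 24 = \left(-594\right) 24 = -14256$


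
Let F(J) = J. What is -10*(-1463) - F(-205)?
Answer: 14835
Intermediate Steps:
-10*(-1463) - F(-205) = -10*(-1463) - 1*(-205) = 14630 + 205 = 14835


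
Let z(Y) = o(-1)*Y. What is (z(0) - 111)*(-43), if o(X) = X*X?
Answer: 4773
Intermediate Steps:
o(X) = X**2
z(Y) = Y (z(Y) = (-1)**2*Y = 1*Y = Y)
(z(0) - 111)*(-43) = (0 - 111)*(-43) = -111*(-43) = 4773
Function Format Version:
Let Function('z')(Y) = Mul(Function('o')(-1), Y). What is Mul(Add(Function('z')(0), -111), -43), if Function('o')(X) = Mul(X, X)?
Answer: 4773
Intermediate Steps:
Function('o')(X) = Pow(X, 2)
Function('z')(Y) = Y (Function('z')(Y) = Mul(Pow(-1, 2), Y) = Mul(1, Y) = Y)
Mul(Add(Function('z')(0), -111), -43) = Mul(Add(0, -111), -43) = Mul(-111, -43) = 4773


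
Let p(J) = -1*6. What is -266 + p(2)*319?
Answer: -2180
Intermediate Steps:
p(J) = -6
-266 + p(2)*319 = -266 - 6*319 = -266 - 1914 = -2180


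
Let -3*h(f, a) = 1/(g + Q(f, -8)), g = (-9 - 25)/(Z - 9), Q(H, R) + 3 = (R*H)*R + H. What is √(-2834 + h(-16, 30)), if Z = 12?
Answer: I*√28352945383/3163 ≈ 53.235*I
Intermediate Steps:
Q(H, R) = -3 + H + H*R² (Q(H, R) = -3 + ((R*H)*R + H) = -3 + ((H*R)*R + H) = -3 + (H*R² + H) = -3 + (H + H*R²) = -3 + H + H*R²)
g = -34/3 (g = (-9 - 25)/(12 - 9) = -34/3 ≈ -11.333)
h(f, a) = -1/(3*(-43/3 + 65*f)) (h(f, a) = -1/(3*(-34/3 + (-3 + f + f*(-8)²))) = -1/(3*(-34/3 + (-3 + f + f*64))) = -1/(3*(-34/3 + (-3 + f + 64*f))) = -1/(3*(-34/3 + (-3 + 65*f))) = -1/(3*(-43/3 + 65*f)))
√(-2834 + h(-16, 30)) = √(-2834 - 1/(-43 + 195*(-16))) = √(-2834 - 1/(-43 - 3120)) = √(-2834 - 1/(-3163)) = √(-2834 - 1*(-1/3163)) = √(-2834 + 1/3163) = √(-8963941/3163) = I*√28352945383/3163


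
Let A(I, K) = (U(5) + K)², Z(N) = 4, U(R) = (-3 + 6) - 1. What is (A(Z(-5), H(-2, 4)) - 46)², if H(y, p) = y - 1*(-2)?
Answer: 1764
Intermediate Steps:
H(y, p) = 2 + y (H(y, p) = y + 2 = 2 + y)
U(R) = 2 (U(R) = 3 - 1 = 2)
A(I, K) = (2 + K)²
(A(Z(-5), H(-2, 4)) - 46)² = ((2 + (2 - 2))² - 46)² = ((2 + 0)² - 46)² = (2² - 46)² = (4 - 46)² = (-42)² = 1764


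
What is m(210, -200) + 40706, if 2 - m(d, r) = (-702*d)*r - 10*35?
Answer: -29442942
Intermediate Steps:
m(d, r) = 352 + 702*d*r (m(d, r) = 2 - ((-702*d)*r - 10*35) = 2 - (-702*d*r - 350) = 2 - (-350 - 702*d*r) = 2 + (350 + 702*d*r) = 352 + 702*d*r)
m(210, -200) + 40706 = (352 + 702*210*(-200)) + 40706 = (352 - 29484000) + 40706 = -29483648 + 40706 = -29442942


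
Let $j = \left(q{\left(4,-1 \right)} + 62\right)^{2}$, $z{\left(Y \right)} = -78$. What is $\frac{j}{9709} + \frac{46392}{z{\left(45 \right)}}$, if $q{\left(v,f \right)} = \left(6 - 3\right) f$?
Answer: $- \frac{75024735}{126217} \approx -594.41$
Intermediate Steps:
$q{\left(v,f \right)} = 3 f$
$j = 3481$ ($j = \left(3 \left(-1\right) + 62\right)^{2} = \left(-3 + 62\right)^{2} = 59^{2} = 3481$)
$\frac{j}{9709} + \frac{46392}{z{\left(45 \right)}} = \frac{3481}{9709} + \frac{46392}{-78} = 3481 \cdot \frac{1}{9709} + 46392 \left(- \frac{1}{78}\right) = \frac{3481}{9709} - \frac{7732}{13} = - \frac{75024735}{126217}$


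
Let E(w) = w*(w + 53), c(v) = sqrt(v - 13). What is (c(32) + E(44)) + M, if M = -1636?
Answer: 2632 + sqrt(19) ≈ 2636.4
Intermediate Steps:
c(v) = sqrt(-13 + v)
E(w) = w*(53 + w)
(c(32) + E(44)) + M = (sqrt(-13 + 32) + 44*(53 + 44)) - 1636 = (sqrt(19) + 44*97) - 1636 = (sqrt(19) + 4268) - 1636 = (4268 + sqrt(19)) - 1636 = 2632 + sqrt(19)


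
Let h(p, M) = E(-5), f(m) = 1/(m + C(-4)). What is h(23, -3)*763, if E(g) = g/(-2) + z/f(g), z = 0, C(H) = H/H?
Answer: 3815/2 ≈ 1907.5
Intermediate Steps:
C(H) = 1
f(m) = 1/(1 + m) (f(m) = 1/(m + 1) = 1/(1 + m))
E(g) = -g/2 (E(g) = g/(-2) + 0/(1/(1 + g)) = g*(-1/2) + 0*(1 + g) = -g/2 + 0 = -g/2)
h(p, M) = 5/2 (h(p, M) = -1/2*(-5) = 5/2)
h(23, -3)*763 = (5/2)*763 = 3815/2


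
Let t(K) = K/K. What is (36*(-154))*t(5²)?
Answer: -5544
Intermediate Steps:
t(K) = 1
(36*(-154))*t(5²) = (36*(-154))*1 = -5544*1 = -5544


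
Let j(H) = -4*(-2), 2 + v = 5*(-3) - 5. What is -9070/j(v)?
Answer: -4535/4 ≈ -1133.8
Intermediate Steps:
v = -22 (v = -2 + (5*(-3) - 5) = -2 + (-15 - 5) = -2 - 20 = -22)
j(H) = 8
-9070/j(v) = -9070/8 = -9070*⅛ = -4535/4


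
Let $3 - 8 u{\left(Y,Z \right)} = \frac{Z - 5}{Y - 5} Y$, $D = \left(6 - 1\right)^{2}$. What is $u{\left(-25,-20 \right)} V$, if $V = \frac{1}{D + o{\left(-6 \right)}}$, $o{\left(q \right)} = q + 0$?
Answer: $\frac{143}{912} \approx 0.1568$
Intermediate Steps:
$D = 25$ ($D = 5^{2} = 25$)
$o{\left(q \right)} = q$
$u{\left(Y,Z \right)} = \frac{3}{8} - \frac{Y \left(-5 + Z\right)}{8 \left(-5 + Y\right)}$ ($u{\left(Y,Z \right)} = \frac{3}{8} - \frac{\frac{Z - 5}{Y - 5} Y}{8} = \frac{3}{8} - \frac{\frac{-5 + Z}{-5 + Y} Y}{8} = \frac{3}{8} - \frac{Y \frac{1}{-5 + Y} \left(-5 + Z\right)}{8} = \frac{3}{8} - \frac{Y \left(-5 + Z\right)}{8 \left(-5 + Y\right)}$)
$V = \frac{1}{19}$ ($V = \frac{1}{25 - 6} = \frac{1}{19} \approx 0.052632$)
$u{\left(-25,-20 \right)} V = \frac{-15 + 8 \left(-25\right) - \left(-25\right) \left(-20\right)}{8 \left(-5 - 25\right)} \frac{1}{19} = \frac{-15 - 200 - 500}{8 \left(-30\right)} \frac{1}{19} = \frac{1}{8} \left(- \frac{1}{30}\right) \left(-715\right) \frac{1}{19} = \frac{143}{48} \cdot \frac{1}{19} = \frac{143}{912}$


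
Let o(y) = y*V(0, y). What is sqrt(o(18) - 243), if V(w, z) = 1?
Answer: 15*I ≈ 15.0*I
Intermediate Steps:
o(y) = y (o(y) = y*1 = y)
sqrt(o(18) - 243) = sqrt(18 - 243) = sqrt(-225) = 15*I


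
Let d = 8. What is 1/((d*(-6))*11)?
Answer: -1/528 ≈ -0.0018939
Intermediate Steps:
1/((d*(-6))*11) = 1/((8*(-6))*11) = 1/(-48*11) = 1/(-528) = -1/528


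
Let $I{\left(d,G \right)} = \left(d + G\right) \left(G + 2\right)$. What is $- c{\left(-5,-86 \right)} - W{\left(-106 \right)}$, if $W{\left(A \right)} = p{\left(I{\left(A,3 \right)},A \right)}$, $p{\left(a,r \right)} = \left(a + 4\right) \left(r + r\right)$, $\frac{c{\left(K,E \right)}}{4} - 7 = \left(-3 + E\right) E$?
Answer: $-138976$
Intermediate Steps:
$I{\left(d,G \right)} = \left(2 + G\right) \left(G + d\right)$ ($I{\left(d,G \right)} = \left(G + d\right) \left(2 + G\right) = \left(2 + G\right) \left(G + d\right)$)
$c{\left(K,E \right)} = 28 + 4 E \left(-3 + E\right)$ ($c{\left(K,E \right)} = 28 + 4 \left(-3 + E\right) E = 28 + 4 E \left(-3 + E\right)$)
$p{\left(a,r \right)} = 2 r \left(4 + a\right)$ ($p{\left(a,r \right)} = \left(4 + a\right) 2 r = 2 r \left(4 + a\right)$)
$W{\left(A \right)} = 2 A \left(19 + 5 A\right)$ ($W{\left(A \right)} = 2 A \left(4 + \left(3^{2} + 2 \cdot 3 + 2 A + 3 A\right)\right) = 2 A \left(4 + \left(9 + 6 + 2 A + 3 A\right)\right) = 2 A \left(4 + \left(15 + 5 A\right)\right) = 2 A \left(19 + 5 A\right)$)
$- c{\left(-5,-86 \right)} - W{\left(-106 \right)} = - (28 - -1032 + 4 \left(-86\right)^{2}) - 2 \left(-106\right) \left(19 + 5 \left(-106\right)\right) = - (28 + 1032 + 4 \cdot 7396) - 2 \left(-106\right) \left(19 - 530\right) = - (28 + 1032 + 29584) - 2 \left(-106\right) \left(-511\right) = \left(-1\right) 30644 - 108332 = -30644 - 108332 = -138976$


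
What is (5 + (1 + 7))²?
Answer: 169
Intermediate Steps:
(5 + (1 + 7))² = (5 + 8)² = 13² = 169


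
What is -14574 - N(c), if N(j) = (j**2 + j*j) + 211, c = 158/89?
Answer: -117161913/7921 ≈ -14791.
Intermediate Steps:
c = 158/89 (c = 158*(1/89) = 158/89 ≈ 1.7753)
N(j) = 211 + 2*j**2 (N(j) = (j**2 + j**2) + 211 = 2*j**2 + 211 = 211 + 2*j**2)
-14574 - N(c) = -14574 - (211 + 2*(158/89)**2) = -14574 - (211 + 2*(24964/7921)) = -14574 - (211 + 49928/7921) = -14574 - 1*1721259/7921 = -14574 - 1721259/7921 = -117161913/7921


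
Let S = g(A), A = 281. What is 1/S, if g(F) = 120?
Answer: 1/120 ≈ 0.0083333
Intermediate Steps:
S = 120
1/S = 1/120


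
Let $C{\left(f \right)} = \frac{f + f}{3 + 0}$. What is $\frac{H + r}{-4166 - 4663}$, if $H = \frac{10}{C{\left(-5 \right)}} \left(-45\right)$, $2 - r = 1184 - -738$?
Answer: $\frac{595}{2943} \approx 0.20217$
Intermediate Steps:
$C{\left(f \right)} = \frac{2 f}{3}$
$r = -1920$ ($r = 2 - \left(1184 - -738\right) = 2 - \left(1184 + 738\right) = 2 - 1922 = -1920$)
$H = 135$ ($H = \frac{10}{\frac{2}{3} \left(-5\right)} \left(-45\right) = \frac{10}{- \frac{10}{3}} \left(-45\right) = 10 \left(- \frac{3}{10}\right) \left(-45\right) = \left(-3\right) \left(-45\right) = 135$)
$\frac{H + r}{-4166 - 4663} = \frac{135 - 1920}{-4166 - 4663} = - \frac{1785}{-8829} = \left(-1785\right) \left(- \frac{1}{8829}\right) = \frac{595}{2943}$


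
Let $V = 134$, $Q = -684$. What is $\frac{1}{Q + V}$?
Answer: $- \frac{1}{550} \approx -0.0018182$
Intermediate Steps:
$\frac{1}{Q + V} = \frac{1}{-684 + 134} = \frac{1}{-550} = - \frac{1}{550}$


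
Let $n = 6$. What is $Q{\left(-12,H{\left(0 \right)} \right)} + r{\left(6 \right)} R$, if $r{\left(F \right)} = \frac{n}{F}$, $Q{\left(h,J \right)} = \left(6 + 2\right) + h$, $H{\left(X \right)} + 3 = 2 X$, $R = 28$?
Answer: $24$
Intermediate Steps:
$H{\left(X \right)} = -3 + 2 X$
$Q{\left(h,J \right)} = 8 + h$
$r{\left(F \right)} = \frac{6}{F}$
$Q{\left(-12,H{\left(0 \right)} \right)} + r{\left(6 \right)} R = \left(8 - 12\right) + \frac{6}{6} \cdot 28 = -4 + 6 \cdot \frac{1}{6} \cdot 28 = -4 + 1 \cdot 28 = -4 + 28 = 24$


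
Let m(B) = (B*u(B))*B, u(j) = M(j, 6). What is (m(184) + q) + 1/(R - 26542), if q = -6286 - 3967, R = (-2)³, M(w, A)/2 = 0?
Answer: -272217151/26550 ≈ -10253.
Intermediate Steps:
M(w, A) = 0 (M(w, A) = 2*0 = 0)
u(j) = 0
R = -8
q = -10253
m(B) = 0 (m(B) = (B*0)*B = 0*B = 0)
(m(184) + q) + 1/(R - 26542) = (0 - 10253) + 1/(-8 - 26542) = -10253 + 1/(-26550) = -10253 - 1/26550 = -272217151/26550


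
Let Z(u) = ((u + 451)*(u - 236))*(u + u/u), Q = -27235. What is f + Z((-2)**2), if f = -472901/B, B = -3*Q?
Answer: -3317259377/6285 ≈ -5.2781e+5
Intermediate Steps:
B = 81705 (B = -3*(-27235) = 81705)
f = -36377/6285 (f = -472901/81705 = -472901*1/81705 = -36377/6285 ≈ -5.7879)
Z(u) = (1 + u)*(-236 + u)*(451 + u) (Z(u) = ((451 + u)*(-236 + u))*(u + 1) = ((-236 + u)*(451 + u))*(1 + u) = (1 + u)*(-236 + u)*(451 + u))
f + Z((-2)**2) = -36377/6285 + (-106436 + ((-2)**2)**3 - 106221*(-2)**2 + 216*((-2)**2)**2) = -36377/6285 + (-106436 + 4**3 - 106221*4 + 216*4**2) = -36377/6285 + (-106436 + 64 - 424884 + 216*16) = -36377/6285 + (-106436 + 64 - 424884 + 3456) = -36377/6285 - 527800 = -3317259377/6285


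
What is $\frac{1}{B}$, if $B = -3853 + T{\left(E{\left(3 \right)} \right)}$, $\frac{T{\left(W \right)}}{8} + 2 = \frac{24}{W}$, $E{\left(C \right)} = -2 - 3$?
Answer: $- \frac{5}{19537} \approx -0.00025592$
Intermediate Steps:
$E{\left(C \right)} = -5$ ($E{\left(C \right)} = -2 - 3 = -5$)
$T{\left(W \right)} = -16 + \frac{192}{W}$ ($T{\left(W \right)} = -16 + 8 \frac{24}{W} = -16 + \frac{192}{W}$)
$B = - \frac{19537}{5}$ ($B = -3853 + \left(-16 + \frac{192}{-5}\right) = -3853 + \left(-16 + 192 \left(- \frac{1}{5}\right)\right) = -3853 - \frac{272}{5} = - \frac{19537}{5} \approx -3907.4$)
$\frac{1}{B} = \frac{1}{- \frac{19537}{5}} = - \frac{5}{19537}$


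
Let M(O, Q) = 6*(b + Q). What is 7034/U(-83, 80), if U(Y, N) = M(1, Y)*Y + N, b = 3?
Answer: 3517/19960 ≈ 0.17620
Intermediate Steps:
M(O, Q) = 18 + 6*Q (M(O, Q) = 6*(3 + Q) = 18 + 6*Q)
U(Y, N) = N + Y*(18 + 6*Y) (U(Y, N) = (18 + 6*Y)*Y + N = Y*(18 + 6*Y) + N = N + Y*(18 + 6*Y))
7034/U(-83, 80) = 7034/(80 + 6*(-83)*(3 - 83)) = 7034/(80 + 6*(-83)*(-80)) = 7034/(80 + 39840) = 7034/39920 = 7034*(1/39920) = 3517/19960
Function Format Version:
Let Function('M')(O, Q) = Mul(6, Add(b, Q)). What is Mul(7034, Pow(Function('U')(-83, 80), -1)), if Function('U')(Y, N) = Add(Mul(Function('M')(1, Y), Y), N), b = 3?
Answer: Rational(3517, 19960) ≈ 0.17620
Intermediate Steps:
Function('M')(O, Q) = Add(18, Mul(6, Q)) (Function('M')(O, Q) = Mul(6, Add(3, Q)) = Add(18, Mul(6, Q)))
Function('U')(Y, N) = Add(N, Mul(Y, Add(18, Mul(6, Y)))) (Function('U')(Y, N) = Add(Mul(Add(18, Mul(6, Y)), Y), N) = Add(Mul(Y, Add(18, Mul(6, Y))), N) = Add(N, Mul(Y, Add(18, Mul(6, Y)))))
Mul(7034, Pow(Function('U')(-83, 80), -1)) = Mul(7034, Pow(Add(80, Mul(6, -83, Add(3, -83))), -1)) = Mul(7034, Pow(Add(80, Mul(6, -83, -80)), -1)) = Mul(7034, Pow(Add(80, 39840), -1)) = Mul(7034, Pow(39920, -1)) = Mul(7034, Rational(1, 39920)) = Rational(3517, 19960)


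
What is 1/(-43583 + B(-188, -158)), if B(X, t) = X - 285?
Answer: -1/44056 ≈ -2.2698e-5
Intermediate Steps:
B(X, t) = -285 + X
1/(-43583 + B(-188, -158)) = 1/(-43583 + (-285 - 188)) = 1/(-43583 - 473) = 1/(-44056) = -1/44056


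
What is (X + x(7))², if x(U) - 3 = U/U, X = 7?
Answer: 121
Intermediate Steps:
x(U) = 4 (x(U) = 3 + U/U = 3 + 1 = 4)
(X + x(7))² = (7 + 4)² = 11² = 121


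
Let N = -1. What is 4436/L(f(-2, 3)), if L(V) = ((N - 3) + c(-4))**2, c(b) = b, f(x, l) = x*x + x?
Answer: 1109/16 ≈ 69.313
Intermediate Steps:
f(x, l) = x + x**2 (f(x, l) = x**2 + x = x + x**2)
L(V) = 64 (L(V) = ((-1 - 3) - 4)**2 = (-4 - 4)**2 = (-8)**2 = 64)
4436/L(f(-2, 3)) = 4436/64 = 4436*(1/64) = 1109/16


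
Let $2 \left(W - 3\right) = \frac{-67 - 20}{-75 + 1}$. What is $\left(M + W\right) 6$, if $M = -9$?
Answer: $- \frac{2403}{74} \approx -32.473$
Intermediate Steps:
$W = \frac{531}{148}$ ($W = 3 + \frac{\left(-67 - 20\right) \frac{1}{-75 + 1}}{2} = 3 + \frac{\left(-87\right) \frac{1}{-74}}{2} = 3 + \frac{\left(-87\right) \left(- \frac{1}{74}\right)}{2} = 3 + \frac{1}{2} \cdot \frac{87}{74} = 3 + \frac{87}{148} = \frac{531}{148} \approx 3.5878$)
$\left(M + W\right) 6 = \left(-9 + \frac{531}{148}\right) 6 = \left(- \frac{801}{148}\right) 6 = - \frac{2403}{74}$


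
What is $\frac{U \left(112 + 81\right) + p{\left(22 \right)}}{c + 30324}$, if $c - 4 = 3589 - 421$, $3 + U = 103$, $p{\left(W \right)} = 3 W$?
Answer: $\frac{9683}{16748} \approx 0.57816$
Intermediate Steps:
$U = 100$ ($U = -3 + 103 = 100$)
$c = 3172$ ($c = 4 + \left(3589 - 421\right) = 4 + 3168 = 3172$)
$\frac{U \left(112 + 81\right) + p{\left(22 \right)}}{c + 30324} = \frac{100 \left(112 + 81\right) + 3 \cdot 22}{3172 + 30324} = \frac{100 \cdot 193 + 66}{33496} = \left(19300 + 66\right) \frac{1}{33496} = 19366 \cdot \frac{1}{33496} = \frac{9683}{16748}$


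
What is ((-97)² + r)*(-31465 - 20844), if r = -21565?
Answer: 635868204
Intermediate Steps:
((-97)² + r)*(-31465 - 20844) = ((-97)² - 21565)*(-31465 - 20844) = (9409 - 21565)*(-52309) = -12156*(-52309) = 635868204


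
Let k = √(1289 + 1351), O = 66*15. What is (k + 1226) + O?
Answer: 2216 + 4*√165 ≈ 2267.4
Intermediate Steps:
O = 990
k = 4*√165 (k = √2640 = 4*√165 ≈ 51.381)
(k + 1226) + O = (4*√165 + 1226) + 990 = (1226 + 4*√165) + 990 = 2216 + 4*√165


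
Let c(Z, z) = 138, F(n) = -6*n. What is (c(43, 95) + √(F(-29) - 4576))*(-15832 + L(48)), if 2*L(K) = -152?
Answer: -2195304 - 15908*I*√4402 ≈ -2.1953e+6 - 1.0555e+6*I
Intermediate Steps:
L(K) = -76 (L(K) = (½)*(-152) = -76)
(c(43, 95) + √(F(-29) - 4576))*(-15832 + L(48)) = (138 + √(-6*(-29) - 4576))*(-15832 - 76) = (138 + √(174 - 4576))*(-15908) = (138 + √(-4402))*(-15908) = (138 + I*√4402)*(-15908) = -2195304 - 15908*I*√4402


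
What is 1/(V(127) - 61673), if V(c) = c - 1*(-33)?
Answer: -1/61513 ≈ -1.6257e-5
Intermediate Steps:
V(c) = 33 + c (V(c) = c + 33 = 33 + c)
1/(V(127) - 61673) = 1/((33 + 127) - 61673) = 1/(160 - 61673) = 1/(-61513) = -1/61513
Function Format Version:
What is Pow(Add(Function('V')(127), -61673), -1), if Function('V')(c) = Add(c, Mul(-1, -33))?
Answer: Rational(-1, 61513) ≈ -1.6257e-5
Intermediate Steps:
Function('V')(c) = Add(33, c) (Function('V')(c) = Add(c, 33) = Add(33, c))
Pow(Add(Function('V')(127), -61673), -1) = Pow(Add(Add(33, 127), -61673), -1) = Pow(Add(160, -61673), -1) = Pow(-61513, -1) = Rational(-1, 61513)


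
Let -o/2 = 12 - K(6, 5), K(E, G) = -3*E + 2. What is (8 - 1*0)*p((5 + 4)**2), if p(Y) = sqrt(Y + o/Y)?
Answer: 8*sqrt(6505)/9 ≈ 71.692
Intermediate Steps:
K(E, G) = 2 - 3*E
o = -56 (o = -2*(12 - (2 - 3*6)) = -2*(12 - (2 - 18)) = -2*(12 - 1*(-16)) = -2*(12 + 16) = -2*28 = -56)
p(Y) = sqrt(Y - 56/Y)
(8 - 1*0)*p((5 + 4)**2) = (8 - 1*0)*sqrt((5 + 4)**2 - 56/(5 + 4)**2) = (8 + 0)*sqrt(9**2 - 56/(9**2)) = 8*sqrt(81 - 56/81) = 8*sqrt(6505/81) = 8*(sqrt(6505)/9) = 8*sqrt(6505)/9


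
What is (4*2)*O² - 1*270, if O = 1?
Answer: -262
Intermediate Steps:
(4*2)*O² - 1*270 = (4*2)*1² - 1*270 = 8*1 - 270 = 8 - 270 = -262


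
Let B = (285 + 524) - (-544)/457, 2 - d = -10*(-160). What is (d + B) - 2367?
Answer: -1441748/457 ≈ -3154.8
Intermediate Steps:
d = -1598 (d = 2 - (-10)*(-160) = 2 - 1*1600 = 2 - 1600 = -1598)
B = 370257/457 (B = 809 - (-544)/457 = 809 - 1*(-544/457) = 809 + 544/457 = 370257/457 ≈ 810.19)
(d + B) - 2367 = (-1598 + 370257/457) - 2367 = -360029/457 - 2367 = -1441748/457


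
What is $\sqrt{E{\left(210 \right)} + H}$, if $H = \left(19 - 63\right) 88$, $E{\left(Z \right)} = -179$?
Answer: $i \sqrt{4051} \approx 63.647 i$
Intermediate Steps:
$H = -3872$ ($H = \left(-44\right) 88 = -3872$)
$\sqrt{E{\left(210 \right)} + H} = \sqrt{-179 - 3872} = \sqrt{-4051} = i \sqrt{4051}$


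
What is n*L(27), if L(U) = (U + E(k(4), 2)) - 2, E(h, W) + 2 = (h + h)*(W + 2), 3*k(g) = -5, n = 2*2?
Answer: 116/3 ≈ 38.667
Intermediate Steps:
n = 4
k(g) = -5/3 (k(g) = (⅓)*(-5) = -5/3)
E(h, W) = -2 + 2*h*(2 + W) (E(h, W) = -2 + (h + h)*(W + 2) = -2 + (2*h)*(2 + W) = -2 + 2*h*(2 + W))
L(U) = -52/3 + U (L(U) = (U + (-2 + 4*(-5/3) + 2*2*(-5/3))) - 2 = (U + (-2 - 20/3 - 20/3)) - 2 = (U - 46/3) - 2 = (-46/3 + U) - 2 = -52/3 + U)
n*L(27) = 4*(-52/3 + 27) = 4*(29/3) = 116/3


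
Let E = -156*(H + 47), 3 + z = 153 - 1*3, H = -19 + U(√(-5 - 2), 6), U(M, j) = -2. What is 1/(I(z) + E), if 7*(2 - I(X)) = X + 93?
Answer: -7/28618 ≈ -0.00024460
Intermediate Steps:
H = -21 (H = -19 - 2 = -21)
z = 147 (z = -3 + (153 - 1*3) = -3 + (153 - 3) = -3 + 150 = 147)
I(X) = -79/7 - X/7 (I(X) = 2 - (X + 93)/7 = 2 - (93 + X)/7 = 2 + (-93/7 - X/7) = -79/7 - X/7)
E = -4056 (E = -156*(-21 + 47) = -156*26 = -4056)
1/(I(z) + E) = 1/((-79/7 - ⅐*147) - 4056) = 1/((-79/7 - 21) - 4056) = 1/(-226/7 - 4056) = 1/(-28618/7) = -7/28618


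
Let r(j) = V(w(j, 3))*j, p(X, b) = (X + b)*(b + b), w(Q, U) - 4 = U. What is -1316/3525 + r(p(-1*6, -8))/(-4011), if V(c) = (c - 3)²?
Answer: -18148/14325 ≈ -1.2669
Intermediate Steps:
w(Q, U) = 4 + U
V(c) = (-3 + c)²
p(X, b) = 2*b*(X + b) (p(X, b) = (X + b)*(2*b) = 2*b*(X + b))
r(j) = 16*j (r(j) = (-3 + (4 + 3))²*j = (-3 + 7)²*j = 4²*j = 16*j)
-1316/3525 + r(p(-1*6, -8))/(-4011) = -1316/3525 + (16*(2*(-8)*(-1*6 - 8)))/(-4011) = -1316*1/3525 + (16*(2*(-8)*(-6 - 8)))*(-1/4011) = -28/75 + (16*(2*(-8)*(-14)))*(-1/4011) = -28/75 + (16*224)*(-1/4011) = -28/75 + 3584*(-1/4011) = -28/75 - 512/573 = -18148/14325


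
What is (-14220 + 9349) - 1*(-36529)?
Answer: 31658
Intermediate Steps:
(-14220 + 9349) - 1*(-36529) = -4871 + 36529 = 31658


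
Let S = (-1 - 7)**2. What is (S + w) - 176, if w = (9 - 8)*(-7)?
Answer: -119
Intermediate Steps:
w = -7 (w = 1*(-7) = -7)
S = 64 (S = (-8)**2 = 64)
(S + w) - 176 = (64 - 7) - 176 = 57 - 176 = -119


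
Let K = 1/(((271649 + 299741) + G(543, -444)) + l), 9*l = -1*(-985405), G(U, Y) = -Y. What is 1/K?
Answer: 6131911/9 ≈ 6.8132e+5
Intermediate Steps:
l = 985405/9 (l = (-1*(-985405))/9 = (1/9)*985405 = 985405/9 ≈ 1.0949e+5)
K = 9/6131911 (K = 1/(((271649 + 299741) - 1*(-444)) + 985405/9) = 1/((571390 + 444) + 985405/9) = 1/(571834 + 985405/9) = 1/(6131911/9) = 9/6131911 ≈ 1.4677e-6)
1/K = 1/(9/6131911) = 6131911/9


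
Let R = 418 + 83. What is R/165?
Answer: 167/55 ≈ 3.0364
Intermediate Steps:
R = 501
R/165 = 501/165 = 501*(1/165) = 167/55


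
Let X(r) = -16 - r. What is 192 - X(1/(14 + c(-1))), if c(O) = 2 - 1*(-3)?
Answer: 3953/19 ≈ 208.05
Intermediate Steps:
c(O) = 5 (c(O) = 2 + 3 = 5)
192 - X(1/(14 + c(-1))) = 192 - (-16 - 1/(14 + 5)) = 192 - (-16 - 1/19) = 192 - 1*(-305/19) = 192 + 305/19 = 3953/19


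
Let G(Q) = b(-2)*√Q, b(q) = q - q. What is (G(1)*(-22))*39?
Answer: 0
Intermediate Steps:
b(q) = 0
G(Q) = 0 (G(Q) = 0*√Q = 0)
(G(1)*(-22))*39 = (0*(-22))*39 = 0*39 = 0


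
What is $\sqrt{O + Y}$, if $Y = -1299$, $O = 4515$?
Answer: $4 \sqrt{201} \approx 56.71$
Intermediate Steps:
$\sqrt{O + Y} = \sqrt{4515 - 1299} = \sqrt{3216} = 4 \sqrt{201}$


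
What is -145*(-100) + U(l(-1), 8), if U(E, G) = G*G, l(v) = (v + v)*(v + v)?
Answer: 14564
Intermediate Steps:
l(v) = 4*v² (l(v) = (2*v)*(2*v) = 4*v²)
U(E, G) = G²
-145*(-100) + U(l(-1), 8) = -145*(-100) + 8² = 14500 + 64 = 14564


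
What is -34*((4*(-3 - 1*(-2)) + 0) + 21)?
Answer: -578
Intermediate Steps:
-34*((4*(-3 - 1*(-2)) + 0) + 21) = -34*((4*(-3 + 2) + 0) + 21) = -34*((4*(-1) + 0) + 21) = -34*((-4 + 0) + 21) = -34*(-4 + 21) = -34*17 = -578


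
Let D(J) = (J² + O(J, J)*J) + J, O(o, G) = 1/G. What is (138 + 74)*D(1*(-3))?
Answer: 1484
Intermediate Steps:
D(J) = 1 + J + J² (D(J) = (J² + J/J) + J = (J² + 1) + J = (1 + J²) + J = 1 + J + J²)
(138 + 74)*D(1*(-3)) = (138 + 74)*(1 + (1*(-3))*(1 + 1*(-3))) = 212*(1 - 3*(1 - 3)) = 212*(1 - 3*(-2)) = 212*(1 + 6) = 212*7 = 1484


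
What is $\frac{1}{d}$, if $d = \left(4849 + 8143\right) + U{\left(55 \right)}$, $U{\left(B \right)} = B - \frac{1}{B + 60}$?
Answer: $\frac{115}{1500404} \approx 7.6646 \cdot 10^{-5}$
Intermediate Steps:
$U{\left(B \right)} = B - \frac{1}{60 + B}$
$d = \frac{1500404}{115}$ ($d = \left(4849 + 8143\right) + \frac{-1 + 55^{2} + 60 \cdot 55}{60 + 55} = 12992 + \frac{-1 + 3025 + 3300}{115} = 12992 + \frac{1}{115} \cdot 6324 = 12992 + \frac{6324}{115} = \frac{1500404}{115} \approx 13047.0$)
$\frac{1}{d} = \frac{1}{\frac{1500404}{115}} = \frac{115}{1500404}$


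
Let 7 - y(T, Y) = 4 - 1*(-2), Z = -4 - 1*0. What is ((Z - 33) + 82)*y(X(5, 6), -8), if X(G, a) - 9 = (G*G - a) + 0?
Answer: 45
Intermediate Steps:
Z = -4 (Z = -4 + 0 = -4)
X(G, a) = 9 + G**2 - a (X(G, a) = 9 + ((G*G - a) + 0) = 9 + ((G**2 - a) + 0) = 9 + (G**2 - a) = 9 + G**2 - a)
y(T, Y) = 1 (y(T, Y) = 7 - (4 - 1*(-2)) = 7 - (4 + 2) = 7 - 1*6 = 7 - 6 = 1)
((Z - 33) + 82)*y(X(5, 6), -8) = ((-4 - 33) + 82)*1 = (-37 + 82)*1 = 45*1 = 45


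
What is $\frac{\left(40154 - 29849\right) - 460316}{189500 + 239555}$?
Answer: $- \frac{450011}{429055} \approx -1.0488$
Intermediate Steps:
$\frac{\left(40154 - 29849\right) - 460316}{189500 + 239555} = \frac{\left(40154 - 29849\right) - 460316}{429055} = \left(10305 - 460316\right) \frac{1}{429055} = \left(-450011\right) \frac{1}{429055} = - \frac{450011}{429055}$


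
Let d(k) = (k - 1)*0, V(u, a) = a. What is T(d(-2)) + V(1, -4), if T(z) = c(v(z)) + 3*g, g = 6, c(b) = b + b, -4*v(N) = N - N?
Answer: 14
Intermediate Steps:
v(N) = 0 (v(N) = -(N - N)/4 = -1/4*0 = 0)
c(b) = 2*b
d(k) = 0 (d(k) = (-1 + k)*0 = 0)
T(z) = 18 (T(z) = 2*0 + 3*6 = 0 + 18 = 18)
T(d(-2)) + V(1, -4) = 18 - 4 = 14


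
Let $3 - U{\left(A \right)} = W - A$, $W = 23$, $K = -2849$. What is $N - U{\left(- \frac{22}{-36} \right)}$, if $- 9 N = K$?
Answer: $\frac{6047}{18} \approx 335.94$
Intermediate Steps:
$N = \frac{2849}{9}$ ($N = \left(- \frac{1}{9}\right) \left(-2849\right) = \frac{2849}{9} \approx 316.56$)
$U{\left(A \right)} = -20 + A$ ($U{\left(A \right)} = 3 - \left(23 - A\right) = 3 + \left(-23 + A\right) = -20 + A$)
$N - U{\left(- \frac{22}{-36} \right)} = \frac{2849}{9} - \left(-20 - \frac{22}{-36}\right) = \frac{2849}{9} - \left(-20 - - \frac{11}{18}\right) = \frac{2849}{9} - \left(-20 + \frac{11}{18}\right) = \frac{2849}{9} - - \frac{349}{18} = \frac{2849}{9} + \frac{349}{18} = \frac{6047}{18}$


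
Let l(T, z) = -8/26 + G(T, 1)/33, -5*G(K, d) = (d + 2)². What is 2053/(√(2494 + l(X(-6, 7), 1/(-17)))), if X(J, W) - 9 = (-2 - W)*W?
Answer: 2053*√1274809965/1782951 ≈ 41.112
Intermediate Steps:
X(J, W) = 9 + W*(-2 - W) (X(J, W) = 9 + (-2 - W)*W = 9 + W*(-2 - W))
G(K, d) = -(2 + d)²/5 (G(K, d) = -(d + 2)²/5 = -(2 + d)²/5)
l(T, z) = -259/715 (l(T, z) = -8/26 - (2 + 1)²/5/33 = -8*1/26 - ⅕*3²*(1/33) = -4/13 - ⅕*9*(1/33) = -4/13 - 9/5*1/33 = -4/13 - 3/55 = -259/715)
2053/(√(2494 + l(X(-6, 7), 1/(-17)))) = 2053/(√(2494 - 259/715)) = 2053/(√(1782951/715)) = 2053/((√1274809965/715)) = 2053*(√1274809965/1782951) = 2053*√1274809965/1782951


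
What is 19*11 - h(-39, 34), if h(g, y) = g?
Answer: 248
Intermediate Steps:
19*11 - h(-39, 34) = 19*11 - 1*(-39) = 209 + 39 = 248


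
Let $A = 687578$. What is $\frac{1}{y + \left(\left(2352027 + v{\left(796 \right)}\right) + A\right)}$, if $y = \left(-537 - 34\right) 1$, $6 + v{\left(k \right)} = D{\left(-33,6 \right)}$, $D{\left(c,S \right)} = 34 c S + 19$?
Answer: $\frac{1}{3032315} \approx 3.2978 \cdot 10^{-7}$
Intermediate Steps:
$D{\left(c,S \right)} = 19 + 34 S c$ ($D{\left(c,S \right)} = 34 S c + 19 = 19 + 34 S c$)
$v{\left(k \right)} = -6719$ ($v{\left(k \right)} = -6 + \left(19 + 34 \cdot 6 \left(-33\right)\right) = -6 + \left(19 - 6732\right) = -6 - 6713 = -6719$)
$y = -571$ ($y = \left(-571\right) 1 = -571$)
$\frac{1}{y + \left(\left(2352027 + v{\left(796 \right)}\right) + A\right)} = \frac{1}{-571 + \left(\left(2352027 - 6719\right) + 687578\right)} = \frac{1}{-571 + \left(2345308 + 687578\right)} = \frac{1}{-571 + 3032886} = \frac{1}{3032315}$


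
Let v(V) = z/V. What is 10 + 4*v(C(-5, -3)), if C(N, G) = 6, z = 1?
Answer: 32/3 ≈ 10.667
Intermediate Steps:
v(V) = 1/V
10 + 4*v(C(-5, -3)) = 10 + 4/6 = 10 + 4*(⅙) = 10 + ⅔ = 32/3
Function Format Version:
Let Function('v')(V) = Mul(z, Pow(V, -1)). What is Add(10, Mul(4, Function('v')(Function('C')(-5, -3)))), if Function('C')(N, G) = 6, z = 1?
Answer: Rational(32, 3) ≈ 10.667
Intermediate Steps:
Function('v')(V) = Pow(V, -1) (Function('v')(V) = Mul(1, Pow(V, -1)) = Pow(V, -1))
Add(10, Mul(4, Function('v')(Function('C')(-5, -3)))) = Add(10, Mul(4, Pow(6, -1))) = Add(10, Mul(4, Rational(1, 6))) = Add(10, Rational(2, 3)) = Rational(32, 3)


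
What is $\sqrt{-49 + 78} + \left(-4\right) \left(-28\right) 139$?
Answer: $15568 + \sqrt{29} \approx 15573.0$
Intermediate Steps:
$\sqrt{-49 + 78} + \left(-4\right) \left(-28\right) 139 = \sqrt{29} + 112 \cdot 139 = \sqrt{29} + 15568 = 15568 + \sqrt{29}$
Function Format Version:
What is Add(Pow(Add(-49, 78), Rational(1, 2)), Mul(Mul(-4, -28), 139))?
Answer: Add(15568, Pow(29, Rational(1, 2))) ≈ 15573.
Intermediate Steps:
Add(Pow(Add(-49, 78), Rational(1, 2)), Mul(Mul(-4, -28), 139)) = Add(Pow(29, Rational(1, 2)), Mul(112, 139)) = Add(Pow(29, Rational(1, 2)), 15568) = Add(15568, Pow(29, Rational(1, 2)))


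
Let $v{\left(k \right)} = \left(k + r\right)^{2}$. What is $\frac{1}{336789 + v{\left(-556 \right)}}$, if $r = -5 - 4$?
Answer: $\frac{1}{656014} \approx 1.5244 \cdot 10^{-6}$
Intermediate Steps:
$r = -9$
$v{\left(k \right)} = \left(-9 + k\right)^{2}$ ($v{\left(k \right)} = \left(k - 9\right)^{2} = \left(-9 + k\right)^{2}$)
$\frac{1}{336789 + v{\left(-556 \right)}} = \frac{1}{336789 + \left(-9 - 556\right)^{2}} = \frac{1}{336789 + \left(-565\right)^{2}} = \frac{1}{336789 + 319225} = \frac{1}{656014}$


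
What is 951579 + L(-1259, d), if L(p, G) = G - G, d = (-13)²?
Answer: 951579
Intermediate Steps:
d = 169
L(p, G) = 0
951579 + L(-1259, d) = 951579 + 0 = 951579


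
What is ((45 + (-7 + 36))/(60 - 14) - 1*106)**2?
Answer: 5764801/529 ≈ 10898.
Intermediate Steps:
((45 + (-7 + 36))/(60 - 14) - 1*106)**2 = ((45 + 29)/46 - 106)**2 = (74*(1/46) - 106)**2 = (37/23 - 106)**2 = (-2401/23)**2 = 5764801/529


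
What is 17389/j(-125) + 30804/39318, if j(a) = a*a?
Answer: 194168867/102390625 ≈ 1.8964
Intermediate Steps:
j(a) = a²
17389/j(-125) + 30804/39318 = 17389/((-125)²) + 30804/39318 = 17389/15625 + 30804*(1/39318) = 17389*(1/15625) + 5134/6553 = 17389/15625 + 5134/6553 = 194168867/102390625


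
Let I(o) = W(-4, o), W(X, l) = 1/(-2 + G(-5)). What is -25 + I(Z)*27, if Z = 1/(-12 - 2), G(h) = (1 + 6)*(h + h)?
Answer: -203/8 ≈ -25.375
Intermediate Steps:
G(h) = 14*h (G(h) = 7*(2*h) = 14*h)
Z = -1/14 (Z = 1/(-14) = -1/14 ≈ -0.071429)
W(X, l) = -1/72 (W(X, l) = 1/(-2 + 14*(-5)) = 1/(-2 - 70) = 1/(-72) = -1/72)
I(o) = -1/72
-25 + I(Z)*27 = -25 - 1/72*27 = -25 - 3/8 = -203/8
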